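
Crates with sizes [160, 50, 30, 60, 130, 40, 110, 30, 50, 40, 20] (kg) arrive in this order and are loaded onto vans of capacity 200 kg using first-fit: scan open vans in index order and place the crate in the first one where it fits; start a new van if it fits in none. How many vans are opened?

4

  160 → van 1 (new)  [load 160/200]
  50 → van 2 (new)  [load 50/200]
  30 → van 1  [load 190/200]
  60 → van 2  [load 110/200]
  130 → van 3 (new)  [load 130/200]
  40 → van 2  [load 150/200]
  110 → van 4 (new)  [load 110/200]
  30 → van 2  [load 180/200]
  50 → van 3  [load 180/200]
  40 → van 4  [load 150/200]
  20 → van 2  [load 200/200]
4 vans opened.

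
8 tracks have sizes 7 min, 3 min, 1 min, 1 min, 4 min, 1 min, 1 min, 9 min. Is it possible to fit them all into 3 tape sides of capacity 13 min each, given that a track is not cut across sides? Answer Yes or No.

Yes

A valid assignment using 3 tape sides:
  side 1: 9 + 4 = 13
  side 2: 7 + 3 + 1 + 1 + 1 = 13
  side 3: 1 = 1
Every load is within 13 min, so 3 tape sides suffice.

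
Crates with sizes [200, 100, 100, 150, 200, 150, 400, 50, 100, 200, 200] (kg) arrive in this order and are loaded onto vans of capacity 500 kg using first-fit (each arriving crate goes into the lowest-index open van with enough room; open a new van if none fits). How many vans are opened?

  200 → van 1 (new)  [load 200/500]
  100 → van 1  [load 300/500]
  100 → van 1  [load 400/500]
  150 → van 2 (new)  [load 150/500]
  200 → van 2  [load 350/500]
  150 → van 2  [load 500/500]
  400 → van 3 (new)  [load 400/500]
  50 → van 1  [load 450/500]
  100 → van 3  [load 500/500]
  200 → van 4 (new)  [load 200/500]
  200 → van 4  [load 400/500]
4 vans opened.

4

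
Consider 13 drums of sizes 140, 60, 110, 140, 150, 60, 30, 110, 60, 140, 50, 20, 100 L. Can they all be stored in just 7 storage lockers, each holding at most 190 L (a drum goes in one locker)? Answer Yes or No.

A valid assignment using 7 storage lockers:
  locker 1: 150 + 30 = 180
  locker 2: 140 + 50 = 190
  locker 3: 140 + 20 = 160
  locker 4: 140 = 140
  locker 5: 110 + 60 = 170
  locker 6: 110 + 60 = 170
  locker 7: 100 + 60 = 160
Every load is within 190 L, so 7 storage lockers suffice.

Yes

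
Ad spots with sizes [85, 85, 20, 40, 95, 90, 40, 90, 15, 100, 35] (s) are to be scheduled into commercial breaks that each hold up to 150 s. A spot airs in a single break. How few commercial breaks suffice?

6

Total = 100 + 95 + 90 + 90 + 85 + 85 + 40 + 40 + 35 + 20 + 15 = 695 s.
Lower bound: ⌈695/150⌉ = 5 commercial breaks.
Also, 6 ad spots each exceed 75 s, and no two of those can share a break, so at least 6 commercial breaks are needed.
A packing using 6 commercial breaks:
  break 1: 100 + 40 = 140
  break 2: 95 + 40 + 15 = 150
  break 3: 90 + 35 + 20 = 145
  break 4: 90 = 90
  break 5: 85 = 85
  break 6: 85 = 85
This matches the lower bound, so 6 is optimal.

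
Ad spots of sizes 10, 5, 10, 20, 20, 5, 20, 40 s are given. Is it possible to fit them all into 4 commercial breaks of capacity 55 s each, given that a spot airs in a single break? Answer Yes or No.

Yes

A valid assignment using 3 commercial breaks:
  break 1: 40 + 10 + 5 = 55
  break 2: 20 + 20 + 10 + 5 = 55
  break 3: 20 = 20
That uses only 3 ≤ 4, so 4 commercial breaks are enough.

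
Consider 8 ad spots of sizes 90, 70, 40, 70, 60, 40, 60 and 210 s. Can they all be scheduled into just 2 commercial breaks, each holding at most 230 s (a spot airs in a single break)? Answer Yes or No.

Total = 640 s; ⌈640/230⌉ = 3.
At least 3 commercial breaks are required, but only 2 are allowed.

No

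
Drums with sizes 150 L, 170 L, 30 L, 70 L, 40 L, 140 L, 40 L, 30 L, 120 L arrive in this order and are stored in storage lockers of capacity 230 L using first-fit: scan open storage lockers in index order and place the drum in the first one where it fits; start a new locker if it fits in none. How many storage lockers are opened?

4

  150 → locker 1 (new)  [load 150/230]
  170 → locker 2 (new)  [load 170/230]
  30 → locker 1  [load 180/230]
  70 → locker 3 (new)  [load 70/230]
  40 → locker 1  [load 220/230]
  140 → locker 3  [load 210/230]
  40 → locker 2  [load 210/230]
  30 → locker 4 (new)  [load 30/230]
  120 → locker 4  [load 150/230]
4 storage lockers opened.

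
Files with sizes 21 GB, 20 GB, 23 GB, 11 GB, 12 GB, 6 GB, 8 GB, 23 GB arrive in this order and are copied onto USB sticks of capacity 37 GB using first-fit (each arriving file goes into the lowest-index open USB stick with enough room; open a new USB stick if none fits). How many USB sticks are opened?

4

  21 → USB stick 1 (new)  [load 21/37]
  20 → USB stick 2 (new)  [load 20/37]
  23 → USB stick 3 (new)  [load 23/37]
  11 → USB stick 1  [load 32/37]
  12 → USB stick 2  [load 32/37]
  6 → USB stick 3  [load 29/37]
  8 → USB stick 3  [load 37/37]
  23 → USB stick 4 (new)  [load 23/37]
4 USB sticks opened.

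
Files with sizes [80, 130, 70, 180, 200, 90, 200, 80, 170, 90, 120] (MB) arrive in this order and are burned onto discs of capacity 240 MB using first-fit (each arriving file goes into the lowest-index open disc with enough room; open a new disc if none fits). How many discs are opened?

  80 → disc 1 (new)  [load 80/240]
  130 → disc 1  [load 210/240]
  70 → disc 2 (new)  [load 70/240]
  180 → disc 3 (new)  [load 180/240]
  200 → disc 4 (new)  [load 200/240]
  90 → disc 2  [load 160/240]
  200 → disc 5 (new)  [load 200/240]
  80 → disc 2  [load 240/240]
  170 → disc 6 (new)  [load 170/240]
  90 → disc 7 (new)  [load 90/240]
  120 → disc 7  [load 210/240]
7 discs opened.

7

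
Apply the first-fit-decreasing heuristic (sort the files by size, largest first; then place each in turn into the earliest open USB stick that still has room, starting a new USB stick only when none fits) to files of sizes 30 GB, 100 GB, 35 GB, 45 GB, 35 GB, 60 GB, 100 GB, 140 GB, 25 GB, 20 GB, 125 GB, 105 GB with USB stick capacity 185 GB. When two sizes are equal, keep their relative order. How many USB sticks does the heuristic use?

Sorted descending: 140, 125, 105, 100, 100, 60, 45, 35, 35, 30, 25, 20.
  140 → USB stick 1 (new)  [load 140/185]
  125 → USB stick 2 (new)  [load 125/185]
  105 → USB stick 3 (new)  [load 105/185]
  100 → USB stick 4 (new)  [load 100/185]
  100 → USB stick 5 (new)  [load 100/185]
  60 → USB stick 2  [load 185/185]
  45 → USB stick 1  [load 185/185]
  35 → USB stick 3  [load 140/185]
  35 → USB stick 3  [load 175/185]
  30 → USB stick 4  [load 130/185]
  25 → USB stick 4  [load 155/185]
  20 → USB stick 4  [load 175/185]
5 USB sticks opened.

5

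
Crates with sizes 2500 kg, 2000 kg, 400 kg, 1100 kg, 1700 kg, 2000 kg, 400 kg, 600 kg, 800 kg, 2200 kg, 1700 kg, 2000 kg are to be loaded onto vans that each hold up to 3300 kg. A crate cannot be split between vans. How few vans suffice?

Total = 2500 + 2200 + 2000 + 2000 + 2000 + 1700 + 1700 + 1100 + 800 + 600 + 400 + 400 = 17400 kg.
Lower bound: ⌈17400/3300⌉ = 6 vans.
Also, 7 crates each exceed 1650 kg, and no two of those can share a van, so at least 7 vans are needed.
A packing using 7 vans:
  van 1: 2500 + 800 = 3300
  van 2: 2200 + 1100 = 3300
  van 3: 2000 + 600 + 400 = 3000
  van 4: 2000 + 400 = 2400
  van 5: 2000 = 2000
  van 6: 1700 = 1700
  van 7: 1700 = 1700
This matches the lower bound, so 7 is optimal.

7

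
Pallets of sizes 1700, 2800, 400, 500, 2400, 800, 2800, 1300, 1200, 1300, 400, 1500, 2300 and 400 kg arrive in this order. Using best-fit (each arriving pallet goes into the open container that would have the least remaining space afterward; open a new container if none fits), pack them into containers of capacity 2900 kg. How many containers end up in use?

8

  1700 → container 1 (new)  [load 1700/2900]
  2800 → container 2 (new)  [load 2800/2900]
  400 → container 1  [load 2100/2900]
  500 → container 1  [load 2600/2900]
  2400 → container 3 (new)  [load 2400/2900]
  800 → container 4 (new)  [load 800/2900]
  2800 → container 5 (new)  [load 2800/2900]
  1300 → container 4  [load 2100/2900]
  1200 → container 6 (new)  [load 1200/2900]
  1300 → container 6  [load 2500/2900]
  400 → container 6  [load 2900/2900]
  1500 → container 7 (new)  [load 1500/2900]
  2300 → container 8 (new)  [load 2300/2900]
  400 → container 3  [load 2800/2900]
8 containers opened.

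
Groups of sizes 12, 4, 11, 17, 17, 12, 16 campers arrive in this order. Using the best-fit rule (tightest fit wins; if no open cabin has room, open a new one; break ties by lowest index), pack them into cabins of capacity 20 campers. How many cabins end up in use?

6

  12 → cabin 1 (new)  [load 12/20]
  4 → cabin 1  [load 16/20]
  11 → cabin 2 (new)  [load 11/20]
  17 → cabin 3 (new)  [load 17/20]
  17 → cabin 4 (new)  [load 17/20]
  12 → cabin 5 (new)  [load 12/20]
  16 → cabin 6 (new)  [load 16/20]
6 cabins opened.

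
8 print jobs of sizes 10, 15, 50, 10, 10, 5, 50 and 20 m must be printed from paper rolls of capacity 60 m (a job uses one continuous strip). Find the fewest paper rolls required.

3

Total = 50 + 50 + 20 + 15 + 10 + 10 + 10 + 5 = 170 m.
Lower bound: ⌈170/60⌉ = 3 paper rolls.
A packing using 3 paper rolls:
  roll 1: 50 + 10 = 60
  roll 2: 50 + 10 = 60
  roll 3: 20 + 15 + 10 + 5 = 50
This matches the lower bound, so 3 is optimal.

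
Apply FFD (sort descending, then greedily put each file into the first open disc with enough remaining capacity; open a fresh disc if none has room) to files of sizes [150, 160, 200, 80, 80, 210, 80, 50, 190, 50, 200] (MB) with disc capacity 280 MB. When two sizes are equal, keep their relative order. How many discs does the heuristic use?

Sorted descending: 210, 200, 200, 190, 160, 150, 80, 80, 80, 50, 50.
  210 → disc 1 (new)  [load 210/280]
  200 → disc 2 (new)  [load 200/280]
  200 → disc 3 (new)  [load 200/280]
  190 → disc 4 (new)  [load 190/280]
  160 → disc 5 (new)  [load 160/280]
  150 → disc 6 (new)  [load 150/280]
  80 → disc 2  [load 280/280]
  80 → disc 3  [load 280/280]
  80 → disc 4  [load 270/280]
  50 → disc 1  [load 260/280]
  50 → disc 5  [load 210/280]
6 discs opened.

6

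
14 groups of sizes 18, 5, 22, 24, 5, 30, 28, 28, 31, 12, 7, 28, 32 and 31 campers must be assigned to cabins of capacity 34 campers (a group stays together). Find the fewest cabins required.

Total = 32 + 31 + 31 + 30 + 28 + 28 + 28 + 24 + 22 + 18 + 12 + 7 + 5 + 5 = 301 campers.
Lower bound: ⌈301/34⌉ = 9 cabins.
Also, 10 groups each exceed 17 campers, and no two of those can share a cabin, so at least 10 cabins are needed.
A packing using 10 cabins:
  cabin 1: 32 = 32
  cabin 2: 31 = 31
  cabin 3: 31 = 31
  cabin 4: 30 = 30
  cabin 5: 28 + 5 = 33
  cabin 6: 28 + 5 = 33
  cabin 7: 28 = 28
  cabin 8: 24 + 7 = 31
  cabin 9: 22 + 12 = 34
  cabin 10: 18 = 18
This matches the lower bound, so 10 is optimal.

10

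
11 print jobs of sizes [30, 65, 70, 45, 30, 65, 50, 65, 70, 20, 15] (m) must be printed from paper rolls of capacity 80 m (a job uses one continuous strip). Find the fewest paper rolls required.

Total = 70 + 70 + 65 + 65 + 65 + 50 + 45 + 30 + 30 + 20 + 15 = 525 m.
Lower bound: ⌈525/80⌉ = 7 paper rolls.
A packing using 8 paper rolls:
  roll 1: 70 = 70
  roll 2: 70 = 70
  roll 3: 65 + 15 = 80
  roll 4: 65 = 65
  roll 5: 65 = 65
  roll 6: 50 + 30 = 80
  roll 7: 45 + 30 = 75
  roll 8: 20 = 20
No arrangement into 7 paper rolls stays within capacity, so 8 is optimal.

8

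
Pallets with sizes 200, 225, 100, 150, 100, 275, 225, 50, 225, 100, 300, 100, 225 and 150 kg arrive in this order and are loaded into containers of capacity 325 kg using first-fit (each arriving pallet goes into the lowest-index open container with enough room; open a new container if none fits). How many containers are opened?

9

  200 → container 1 (new)  [load 200/325]
  225 → container 2 (new)  [load 225/325]
  100 → container 1  [load 300/325]
  150 → container 3 (new)  [load 150/325]
  100 → container 2  [load 325/325]
  275 → container 4 (new)  [load 275/325]
  225 → container 5 (new)  [load 225/325]
  50 → container 3  [load 200/325]
  225 → container 6 (new)  [load 225/325]
  100 → container 3  [load 300/325]
  300 → container 7 (new)  [load 300/325]
  100 → container 5  [load 325/325]
  225 → container 8 (new)  [load 225/325]
  150 → container 9 (new)  [load 150/325]
9 containers opened.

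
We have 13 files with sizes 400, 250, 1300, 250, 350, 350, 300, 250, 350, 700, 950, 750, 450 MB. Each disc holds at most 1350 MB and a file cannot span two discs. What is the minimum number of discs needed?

Total = 1300 + 950 + 750 + 700 + 450 + 400 + 350 + 350 + 350 + 300 + 250 + 250 + 250 = 6650 MB.
Lower bound: ⌈6650/1350⌉ = 5 discs.
A packing using 5 discs:
  disc 1: 1300 = 1300
  disc 2: 950 + 400 = 1350
  disc 3: 750 + 350 + 250 = 1350
  disc 4: 700 + 350 + 300 = 1350
  disc 5: 450 + 350 + 250 + 250 = 1300
This matches the lower bound, so 5 is optimal.

5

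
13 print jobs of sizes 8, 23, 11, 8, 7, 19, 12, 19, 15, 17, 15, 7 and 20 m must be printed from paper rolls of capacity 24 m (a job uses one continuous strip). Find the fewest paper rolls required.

Total = 23 + 20 + 19 + 19 + 17 + 15 + 15 + 12 + 11 + 8 + 8 + 7 + 7 = 181 m.
Lower bound: ⌈181/24⌉ = 8 paper rolls.
A packing using 9 paper rolls:
  roll 1: 23 = 23
  roll 2: 20 = 20
  roll 3: 19 = 19
  roll 4: 19 = 19
  roll 5: 17 + 7 = 24
  roll 6: 15 + 8 = 23
  roll 7: 15 + 8 = 23
  roll 8: 12 + 11 = 23
  roll 9: 7 = 7
No arrangement into 8 paper rolls stays within capacity, so 9 is optimal.

9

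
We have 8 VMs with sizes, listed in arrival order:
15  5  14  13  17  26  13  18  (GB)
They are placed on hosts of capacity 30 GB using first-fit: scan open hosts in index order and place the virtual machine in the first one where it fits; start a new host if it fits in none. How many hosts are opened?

5

  15 → host 1 (new)  [load 15/30]
  5 → host 1  [load 20/30]
  14 → host 2 (new)  [load 14/30]
  13 → host 2  [load 27/30]
  17 → host 3 (new)  [load 17/30]
  26 → host 4 (new)  [load 26/30]
  13 → host 3  [load 30/30]
  18 → host 5 (new)  [load 18/30]
5 hosts opened.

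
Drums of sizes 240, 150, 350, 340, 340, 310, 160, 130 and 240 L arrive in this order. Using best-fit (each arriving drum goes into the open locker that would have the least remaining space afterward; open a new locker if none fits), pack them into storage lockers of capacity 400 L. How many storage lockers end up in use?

7

  240 → locker 1 (new)  [load 240/400]
  150 → locker 1  [load 390/400]
  350 → locker 2 (new)  [load 350/400]
  340 → locker 3 (new)  [load 340/400]
  340 → locker 4 (new)  [load 340/400]
  310 → locker 5 (new)  [load 310/400]
  160 → locker 6 (new)  [load 160/400]
  130 → locker 6  [load 290/400]
  240 → locker 7 (new)  [load 240/400]
7 storage lockers opened.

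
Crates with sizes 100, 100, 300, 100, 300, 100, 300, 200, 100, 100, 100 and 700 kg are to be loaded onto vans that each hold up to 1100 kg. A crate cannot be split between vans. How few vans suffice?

Total = 700 + 300 + 300 + 300 + 200 + 100 + 100 + 100 + 100 + 100 + 100 + 100 = 2500 kg.
Lower bound: ⌈2500/1100⌉ = 3 vans.
A packing using 3 vans:
  van 1: 700 + 300 + 100 = 1100
  van 2: 300 + 300 + 200 + 100 + 100 + 100 = 1100
  van 3: 100 + 100 + 100 = 300
This matches the lower bound, so 3 is optimal.

3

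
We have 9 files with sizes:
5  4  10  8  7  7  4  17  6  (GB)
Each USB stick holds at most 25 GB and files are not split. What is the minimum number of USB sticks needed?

3

Total = 17 + 10 + 8 + 7 + 7 + 6 + 5 + 4 + 4 = 68 GB.
Lower bound: ⌈68/25⌉ = 3 USB sticks.
A packing using 3 USB sticks:
  USB stick 1: 17 + 8 = 25
  USB stick 2: 10 + 7 + 7 = 24
  USB stick 3: 6 + 5 + 4 + 4 = 19
This matches the lower bound, so 3 is optimal.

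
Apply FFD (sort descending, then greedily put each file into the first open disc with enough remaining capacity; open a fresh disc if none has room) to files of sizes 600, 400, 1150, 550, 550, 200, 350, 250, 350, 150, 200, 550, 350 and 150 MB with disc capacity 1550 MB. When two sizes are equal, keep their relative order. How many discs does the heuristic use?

4

Sorted descending: 1150, 600, 550, 550, 550, 400, 350, 350, 350, 250, 200, 200, 150, 150.
  1150 → disc 1 (new)  [load 1150/1550]
  600 → disc 2 (new)  [load 600/1550]
  550 → disc 2  [load 1150/1550]
  550 → disc 3 (new)  [load 550/1550]
  550 → disc 3  [load 1100/1550]
  400 → disc 1  [load 1550/1550]
  350 → disc 2  [load 1500/1550]
  350 → disc 3  [load 1450/1550]
  350 → disc 4 (new)  [load 350/1550]
  250 → disc 4  [load 600/1550]
  200 → disc 4  [load 800/1550]
  200 → disc 4  [load 1000/1550]
  150 → disc 4  [load 1150/1550]
  150 → disc 4  [load 1300/1550]
4 discs opened.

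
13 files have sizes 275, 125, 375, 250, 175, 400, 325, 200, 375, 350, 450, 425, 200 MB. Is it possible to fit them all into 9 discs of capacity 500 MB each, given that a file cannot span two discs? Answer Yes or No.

Yes

A valid assignment using 9 discs:
  disc 1: 450 = 450
  disc 2: 425 = 425
  disc 3: 400 = 400
  disc 4: 375 + 125 = 500
  disc 5: 375 = 375
  disc 6: 350 = 350
  disc 7: 325 + 175 = 500
  disc 8: 275 + 200 = 475
  disc 9: 250 + 200 = 450
Every load is within 500 MB, so 9 discs suffice.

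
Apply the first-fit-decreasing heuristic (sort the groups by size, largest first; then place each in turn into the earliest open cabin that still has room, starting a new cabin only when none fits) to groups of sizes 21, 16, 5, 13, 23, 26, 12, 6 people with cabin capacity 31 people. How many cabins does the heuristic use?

Sorted descending: 26, 23, 21, 16, 13, 12, 6, 5.
  26 → cabin 1 (new)  [load 26/31]
  23 → cabin 2 (new)  [load 23/31]
  21 → cabin 3 (new)  [load 21/31]
  16 → cabin 4 (new)  [load 16/31]
  13 → cabin 4  [load 29/31]
  12 → cabin 5 (new)  [load 12/31]
  6 → cabin 2  [load 29/31]
  5 → cabin 1  [load 31/31]
5 cabins opened.

5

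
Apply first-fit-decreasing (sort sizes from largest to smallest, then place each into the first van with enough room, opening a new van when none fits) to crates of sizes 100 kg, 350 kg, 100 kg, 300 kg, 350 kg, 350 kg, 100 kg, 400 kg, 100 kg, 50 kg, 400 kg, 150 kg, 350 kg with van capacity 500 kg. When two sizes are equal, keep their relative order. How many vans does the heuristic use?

Sorted descending: 400, 400, 350, 350, 350, 350, 300, 150, 100, 100, 100, 100, 50.
  400 → van 1 (new)  [load 400/500]
  400 → van 2 (new)  [load 400/500]
  350 → van 3 (new)  [load 350/500]
  350 → van 4 (new)  [load 350/500]
  350 → van 5 (new)  [load 350/500]
  350 → van 6 (new)  [load 350/500]
  300 → van 7 (new)  [load 300/500]
  150 → van 3  [load 500/500]
  100 → van 1  [load 500/500]
  100 → van 2  [load 500/500]
  100 → van 4  [load 450/500]
  100 → van 5  [load 450/500]
  50 → van 4  [load 500/500]
7 vans opened.

7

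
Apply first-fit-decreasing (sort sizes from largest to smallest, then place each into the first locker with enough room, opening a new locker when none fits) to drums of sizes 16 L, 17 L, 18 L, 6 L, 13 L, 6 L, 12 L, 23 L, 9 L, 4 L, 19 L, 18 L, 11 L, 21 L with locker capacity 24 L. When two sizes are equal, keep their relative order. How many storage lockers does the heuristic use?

Sorted descending: 23, 21, 19, 18, 18, 17, 16, 13, 12, 11, 9, 6, 6, 4.
  23 → locker 1 (new)  [load 23/24]
  21 → locker 2 (new)  [load 21/24]
  19 → locker 3 (new)  [load 19/24]
  18 → locker 4 (new)  [load 18/24]
  18 → locker 5 (new)  [load 18/24]
  17 → locker 6 (new)  [load 17/24]
  16 → locker 7 (new)  [load 16/24]
  13 → locker 8 (new)  [load 13/24]
  12 → locker 9 (new)  [load 12/24]
  11 → locker 8  [load 24/24]
  9 → locker 9  [load 21/24]
  6 → locker 4  [load 24/24]
  6 → locker 5  [load 24/24]
  4 → locker 3  [load 23/24]
9 storage lockers opened.

9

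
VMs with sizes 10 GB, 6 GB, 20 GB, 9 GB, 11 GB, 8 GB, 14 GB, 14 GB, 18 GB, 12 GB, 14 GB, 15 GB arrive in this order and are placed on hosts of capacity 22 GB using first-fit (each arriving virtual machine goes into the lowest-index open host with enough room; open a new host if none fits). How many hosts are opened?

9

  10 → host 1 (new)  [load 10/22]
  6 → host 1  [load 16/22]
  20 → host 2 (new)  [load 20/22]
  9 → host 3 (new)  [load 9/22]
  11 → host 3  [load 20/22]
  8 → host 4 (new)  [load 8/22]
  14 → host 4  [load 22/22]
  14 → host 5 (new)  [load 14/22]
  18 → host 6 (new)  [load 18/22]
  12 → host 7 (new)  [load 12/22]
  14 → host 8 (new)  [load 14/22]
  15 → host 9 (new)  [load 15/22]
9 hosts opened.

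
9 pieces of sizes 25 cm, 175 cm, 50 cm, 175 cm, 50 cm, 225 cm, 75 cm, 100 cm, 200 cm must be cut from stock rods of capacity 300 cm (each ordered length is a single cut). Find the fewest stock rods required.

4

Total = 225 + 200 + 175 + 175 + 100 + 75 + 50 + 50 + 25 = 1075 cm.
Lower bound: ⌈1075/300⌉ = 4 stock rods.
A packing using 4 stock rods:
  stock rod 1: 225 + 75 = 300
  stock rod 2: 200 + 100 = 300
  stock rod 3: 175 + 50 + 50 + 25 = 300
  stock rod 4: 175 = 175
This matches the lower bound, so 4 is optimal.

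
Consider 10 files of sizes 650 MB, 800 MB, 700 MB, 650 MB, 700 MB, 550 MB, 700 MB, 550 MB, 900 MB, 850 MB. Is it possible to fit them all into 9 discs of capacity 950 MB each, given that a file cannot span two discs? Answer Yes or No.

No

Total = 7050 MB; ⌈7050/950⌉ = 8.
10 files each exceed half the capacity and cannot share a disc, forcing at least 10 discs.
At least 10 discs are required, but only 9 are allowed.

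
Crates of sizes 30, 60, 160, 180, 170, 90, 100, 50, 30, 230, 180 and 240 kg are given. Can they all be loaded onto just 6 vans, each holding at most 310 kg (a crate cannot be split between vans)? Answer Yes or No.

A valid assignment using 6 vans:
  van 1: 240 + 60 = 300
  van 2: 230 + 50 + 30 = 310
  van 3: 180 + 100 + 30 = 310
  van 4: 180 + 90 = 270
  van 5: 170 = 170
  van 6: 160 = 160
Every load is within 310 kg, so 6 vans suffice.

Yes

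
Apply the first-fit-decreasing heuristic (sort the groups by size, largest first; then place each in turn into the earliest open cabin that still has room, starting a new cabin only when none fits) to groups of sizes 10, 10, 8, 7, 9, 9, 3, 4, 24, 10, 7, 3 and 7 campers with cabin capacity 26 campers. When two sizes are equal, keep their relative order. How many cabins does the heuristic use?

Sorted descending: 24, 10, 10, 10, 9, 9, 8, 7, 7, 7, 4, 3, 3.
  24 → cabin 1 (new)  [load 24/26]
  10 → cabin 2 (new)  [load 10/26]
  10 → cabin 2  [load 20/26]
  10 → cabin 3 (new)  [load 10/26]
  9 → cabin 3  [load 19/26]
  9 → cabin 4 (new)  [load 9/26]
  8 → cabin 4  [load 17/26]
  7 → cabin 3  [load 26/26]
  7 → cabin 4  [load 24/26]
  7 → cabin 5 (new)  [load 7/26]
  4 → cabin 2  [load 24/26]
  3 → cabin 5  [load 10/26]
  3 → cabin 5  [load 13/26]
5 cabins opened.

5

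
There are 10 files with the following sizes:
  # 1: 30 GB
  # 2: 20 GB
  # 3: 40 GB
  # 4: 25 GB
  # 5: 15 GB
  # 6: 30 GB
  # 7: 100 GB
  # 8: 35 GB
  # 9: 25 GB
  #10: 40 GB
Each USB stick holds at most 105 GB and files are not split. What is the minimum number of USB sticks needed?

4

Total = 100 + 40 + 40 + 35 + 30 + 30 + 25 + 25 + 20 + 15 = 360 GB.
Lower bound: ⌈360/105⌉ = 4 USB sticks.
A packing using 4 USB sticks:
  USB stick 1: 100 = 100
  USB stick 2: 40 + 40 + 25 = 105
  USB stick 3: 35 + 30 + 30 = 95
  USB stick 4: 25 + 20 + 15 = 60
This matches the lower bound, so 4 is optimal.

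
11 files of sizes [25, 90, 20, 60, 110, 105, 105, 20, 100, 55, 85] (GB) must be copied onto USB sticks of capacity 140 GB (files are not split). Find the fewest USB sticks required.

Total = 110 + 105 + 105 + 100 + 90 + 85 + 60 + 55 + 25 + 20 + 20 = 775 GB.
Lower bound: ⌈775/140⌉ = 6 USB sticks.
A packing using 7 USB sticks:
  USB stick 1: 110 + 25 = 135
  USB stick 2: 105 + 20 = 125
  USB stick 3: 105 + 20 = 125
  USB stick 4: 100 = 100
  USB stick 5: 90 = 90
  USB stick 6: 85 + 55 = 140
  USB stick 7: 60 = 60
No arrangement into 6 USB sticks stays within capacity, so 7 is optimal.

7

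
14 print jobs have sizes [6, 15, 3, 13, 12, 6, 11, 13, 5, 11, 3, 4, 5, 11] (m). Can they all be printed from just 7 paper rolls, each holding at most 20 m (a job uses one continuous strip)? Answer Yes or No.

A valid assignment using 7 paper rolls:
  roll 1: 15 + 5 = 20
  roll 2: 13 + 6 = 19
  roll 3: 13 + 6 = 19
  roll 4: 12 + 5 + 3 = 20
  roll 5: 11 + 4 + 3 = 18
  roll 6: 11 = 11
  roll 7: 11 = 11
Every load is within 20 m, so 7 paper rolls suffice.

Yes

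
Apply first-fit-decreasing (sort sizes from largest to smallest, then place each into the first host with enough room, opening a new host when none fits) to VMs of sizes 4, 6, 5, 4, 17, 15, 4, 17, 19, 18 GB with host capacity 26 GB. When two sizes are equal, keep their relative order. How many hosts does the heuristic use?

Sorted descending: 19, 18, 17, 17, 15, 6, 5, 4, 4, 4.
  19 → host 1 (new)  [load 19/26]
  18 → host 2 (new)  [load 18/26]
  17 → host 3 (new)  [load 17/26]
  17 → host 4 (new)  [load 17/26]
  15 → host 5 (new)  [load 15/26]
  6 → host 1  [load 25/26]
  5 → host 2  [load 23/26]
  4 → host 3  [load 21/26]
  4 → host 3  [load 25/26]
  4 → host 4  [load 21/26]
5 hosts opened.

5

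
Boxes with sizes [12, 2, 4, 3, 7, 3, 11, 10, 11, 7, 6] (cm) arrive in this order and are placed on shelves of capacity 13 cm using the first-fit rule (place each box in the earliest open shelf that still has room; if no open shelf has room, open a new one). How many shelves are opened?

7

  12 → shelf 1 (new)  [load 12/13]
  2 → shelf 2 (new)  [load 2/13]
  4 → shelf 2  [load 6/13]
  3 → shelf 2  [load 9/13]
  7 → shelf 3 (new)  [load 7/13]
  3 → shelf 2  [load 12/13]
  11 → shelf 4 (new)  [load 11/13]
  10 → shelf 5 (new)  [load 10/13]
  11 → shelf 6 (new)  [load 11/13]
  7 → shelf 7 (new)  [load 7/13]
  6 → shelf 3  [load 13/13]
7 shelves opened.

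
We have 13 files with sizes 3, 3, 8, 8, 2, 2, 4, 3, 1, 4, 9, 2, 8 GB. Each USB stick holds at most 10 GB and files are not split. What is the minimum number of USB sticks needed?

Total = 9 + 8 + 8 + 8 + 4 + 4 + 3 + 3 + 3 + 2 + 2 + 2 + 1 = 57 GB.
Lower bound: ⌈57/10⌉ = 6 USB sticks.
A packing using 6 USB sticks:
  USB stick 1: 9 + 1 = 10
  USB stick 2: 8 + 2 = 10
  USB stick 3: 8 + 2 = 10
  USB stick 4: 8 + 2 = 10
  USB stick 5: 4 + 4 = 8
  USB stick 6: 3 + 3 + 3 = 9
This matches the lower bound, so 6 is optimal.

6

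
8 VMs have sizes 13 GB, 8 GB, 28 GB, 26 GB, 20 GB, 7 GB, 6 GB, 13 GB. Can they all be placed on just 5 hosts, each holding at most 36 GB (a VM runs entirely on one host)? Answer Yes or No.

Yes

A valid assignment using 4 hosts:
  host 1: 28 + 8 = 36
  host 2: 26 + 7 = 33
  host 3: 20 + 13 = 33
  host 4: 13 + 6 = 19
That uses only 4 ≤ 5, so 5 hosts are enough.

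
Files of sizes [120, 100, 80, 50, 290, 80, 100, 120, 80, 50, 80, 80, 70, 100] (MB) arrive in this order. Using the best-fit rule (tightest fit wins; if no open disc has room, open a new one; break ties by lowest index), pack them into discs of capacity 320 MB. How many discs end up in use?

5

  120 → disc 1 (new)  [load 120/320]
  100 → disc 1  [load 220/320]
  80 → disc 1  [load 300/320]
  50 → disc 2 (new)  [load 50/320]
  290 → disc 3 (new)  [load 290/320]
  80 → disc 2  [load 130/320]
  100 → disc 2  [load 230/320]
  120 → disc 4 (new)  [load 120/320]
  80 → disc 2  [load 310/320]
  50 → disc 4  [load 170/320]
  80 → disc 4  [load 250/320]
  80 → disc 5 (new)  [load 80/320]
  70 → disc 4  [load 320/320]
  100 → disc 5  [load 180/320]
5 discs opened.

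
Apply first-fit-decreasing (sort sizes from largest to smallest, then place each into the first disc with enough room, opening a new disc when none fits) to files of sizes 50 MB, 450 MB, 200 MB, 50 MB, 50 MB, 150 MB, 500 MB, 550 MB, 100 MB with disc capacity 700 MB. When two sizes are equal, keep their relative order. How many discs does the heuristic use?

Sorted descending: 550, 500, 450, 200, 150, 100, 50, 50, 50.
  550 → disc 1 (new)  [load 550/700]
  500 → disc 2 (new)  [load 500/700]
  450 → disc 3 (new)  [load 450/700]
  200 → disc 2  [load 700/700]
  150 → disc 1  [load 700/700]
  100 → disc 3  [load 550/700]
  50 → disc 3  [load 600/700]
  50 → disc 3  [load 650/700]
  50 → disc 3  [load 700/700]
3 discs opened.

3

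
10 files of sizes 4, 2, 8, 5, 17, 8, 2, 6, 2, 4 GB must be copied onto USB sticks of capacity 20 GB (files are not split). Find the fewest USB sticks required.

Total = 17 + 8 + 8 + 6 + 5 + 4 + 4 + 2 + 2 + 2 = 58 GB.
Lower bound: ⌈58/20⌉ = 3 USB sticks.
A packing using 3 USB sticks:
  USB stick 1: 17 + 2 = 19
  USB stick 2: 8 + 8 + 4 = 20
  USB stick 3: 6 + 5 + 4 + 2 + 2 = 19
This matches the lower bound, so 3 is optimal.

3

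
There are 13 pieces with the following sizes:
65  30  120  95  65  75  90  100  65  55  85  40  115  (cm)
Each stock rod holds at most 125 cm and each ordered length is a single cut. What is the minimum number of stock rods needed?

10

Total = 120 + 115 + 100 + 95 + 90 + 85 + 75 + 65 + 65 + 65 + 55 + 40 + 30 = 1000 cm.
Lower bound: ⌈1000/125⌉ = 8 stock rods.
Also, 10 pieces each exceed 125/2 cm, and no two of those can share a stock rod, so at least 10 stock rods are needed.
A packing using 10 stock rods:
  stock rod 1: 120 = 120
  stock rod 2: 115 = 115
  stock rod 3: 100 = 100
  stock rod 4: 95 + 30 = 125
  stock rod 5: 90 = 90
  stock rod 6: 85 + 40 = 125
  stock rod 7: 75 = 75
  stock rod 8: 65 + 55 = 120
  stock rod 9: 65 = 65
  stock rod 10: 65 = 65
This matches the lower bound, so 10 is optimal.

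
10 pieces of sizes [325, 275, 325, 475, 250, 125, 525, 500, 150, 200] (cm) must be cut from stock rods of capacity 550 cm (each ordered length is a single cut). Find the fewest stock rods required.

7

Total = 525 + 500 + 475 + 325 + 325 + 275 + 250 + 200 + 150 + 125 = 3150 cm.
Lower bound: ⌈3150/550⌉ = 6 stock rods.
A packing using 7 stock rods:
  stock rod 1: 525 = 525
  stock rod 2: 500 = 500
  stock rod 3: 475 = 475
  stock rod 4: 325 + 200 = 525
  stock rod 5: 325 + 150 = 475
  stock rod 6: 275 + 250 = 525
  stock rod 7: 125 = 125
No arrangement into 6 stock rods stays within capacity, so 7 is optimal.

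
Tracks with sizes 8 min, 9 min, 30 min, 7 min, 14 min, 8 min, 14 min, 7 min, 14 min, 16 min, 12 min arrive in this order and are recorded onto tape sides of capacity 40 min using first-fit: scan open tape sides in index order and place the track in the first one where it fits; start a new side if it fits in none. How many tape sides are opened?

4

  8 → side 1 (new)  [load 8/40]
  9 → side 1  [load 17/40]
  30 → side 2 (new)  [load 30/40]
  7 → side 1  [load 24/40]
  14 → side 1  [load 38/40]
  8 → side 2  [load 38/40]
  14 → side 3 (new)  [load 14/40]
  7 → side 3  [load 21/40]
  14 → side 3  [load 35/40]
  16 → side 4 (new)  [load 16/40]
  12 → side 4  [load 28/40]
4 tape sides opened.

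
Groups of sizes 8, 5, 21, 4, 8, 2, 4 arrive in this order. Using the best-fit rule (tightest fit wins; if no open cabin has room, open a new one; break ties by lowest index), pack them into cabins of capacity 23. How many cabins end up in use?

  8 → cabin 1 (new)  [load 8/23]
  5 → cabin 1  [load 13/23]
  21 → cabin 2 (new)  [load 21/23]
  4 → cabin 1  [load 17/23]
  8 → cabin 3 (new)  [load 8/23]
  2 → cabin 2  [load 23/23]
  4 → cabin 1  [load 21/23]
3 cabins opened.

3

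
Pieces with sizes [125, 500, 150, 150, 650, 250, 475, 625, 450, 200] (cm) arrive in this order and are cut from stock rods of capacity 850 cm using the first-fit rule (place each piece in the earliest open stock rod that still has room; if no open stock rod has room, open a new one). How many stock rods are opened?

5

  125 → stock rod 1 (new)  [load 125/850]
  500 → stock rod 1  [load 625/850]
  150 → stock rod 1  [load 775/850]
  150 → stock rod 2 (new)  [load 150/850]
  650 → stock rod 2  [load 800/850]
  250 → stock rod 3 (new)  [load 250/850]
  475 → stock rod 3  [load 725/850]
  625 → stock rod 4 (new)  [load 625/850]
  450 → stock rod 5 (new)  [load 450/850]
  200 → stock rod 4  [load 825/850]
5 stock rods opened.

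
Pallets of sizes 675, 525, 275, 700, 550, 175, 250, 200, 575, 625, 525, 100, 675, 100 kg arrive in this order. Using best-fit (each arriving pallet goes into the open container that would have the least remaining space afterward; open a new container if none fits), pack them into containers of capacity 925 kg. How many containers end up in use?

8

  675 → container 1 (new)  [load 675/925]
  525 → container 2 (new)  [load 525/925]
  275 → container 2  [load 800/925]
  700 → container 3 (new)  [load 700/925]
  550 → container 4 (new)  [load 550/925]
  175 → container 3  [load 875/925]
  250 → container 1  [load 925/925]
  200 → container 4  [load 750/925]
  575 → container 5 (new)  [load 575/925]
  625 → container 6 (new)  [load 625/925]
  525 → container 7 (new)  [load 525/925]
  100 → container 2  [load 900/925]
  675 → container 8 (new)  [load 675/925]
  100 → container 4  [load 850/925]
8 containers opened.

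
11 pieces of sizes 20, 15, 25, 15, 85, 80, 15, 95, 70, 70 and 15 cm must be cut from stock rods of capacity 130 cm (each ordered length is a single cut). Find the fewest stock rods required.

5

Total = 95 + 85 + 80 + 70 + 70 + 25 + 20 + 15 + 15 + 15 + 15 = 505 cm.
Lower bound: ⌈505/130⌉ = 4 stock rods.
Also, 5 pieces each exceed 65 cm, and no two of those can share a stock rod, so at least 5 stock rods are needed.
A packing using 5 stock rods:
  stock rod 1: 95 + 25 = 120
  stock rod 2: 85 + 20 + 15 = 120
  stock rod 3: 80 + 15 + 15 + 15 = 125
  stock rod 4: 70 = 70
  stock rod 5: 70 = 70
This matches the lower bound, so 5 is optimal.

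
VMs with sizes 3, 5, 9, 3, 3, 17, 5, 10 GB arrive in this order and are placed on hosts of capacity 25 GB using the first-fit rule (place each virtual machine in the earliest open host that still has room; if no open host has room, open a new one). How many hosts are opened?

3

  3 → host 1 (new)  [load 3/25]
  5 → host 1  [load 8/25]
  9 → host 1  [load 17/25]
  3 → host 1  [load 20/25]
  3 → host 1  [load 23/25]
  17 → host 2 (new)  [load 17/25]
  5 → host 2  [load 22/25]
  10 → host 3 (new)  [load 10/25]
3 hosts opened.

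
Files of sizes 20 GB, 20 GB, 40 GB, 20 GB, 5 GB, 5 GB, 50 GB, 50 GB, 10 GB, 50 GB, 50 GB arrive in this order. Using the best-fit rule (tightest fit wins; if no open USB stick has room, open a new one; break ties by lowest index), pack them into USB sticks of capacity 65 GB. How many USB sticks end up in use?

  20 → USB stick 1 (new)  [load 20/65]
  20 → USB stick 1  [load 40/65]
  40 → USB stick 2 (new)  [load 40/65]
  20 → USB stick 1  [load 60/65]
  5 → USB stick 1  [load 65/65]
  5 → USB stick 2  [load 45/65]
  50 → USB stick 3 (new)  [load 50/65]
  50 → USB stick 4 (new)  [load 50/65]
  10 → USB stick 3  [load 60/65]
  50 → USB stick 5 (new)  [load 50/65]
  50 → USB stick 6 (new)  [load 50/65]
6 USB sticks opened.

6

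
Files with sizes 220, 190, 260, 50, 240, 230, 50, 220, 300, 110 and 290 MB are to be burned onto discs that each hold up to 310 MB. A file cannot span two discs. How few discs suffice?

Total = 300 + 290 + 260 + 240 + 230 + 220 + 220 + 190 + 110 + 50 + 50 = 2160 MB.
Lower bound: ⌈2160/310⌉ = 7 discs.
Also, 8 files each exceed 155 MB, and no two of those can share a disc, so at least 8 discs are needed.
A packing using 8 discs:
  disc 1: 300 = 300
  disc 2: 290 = 290
  disc 3: 260 + 50 = 310
  disc 4: 240 + 50 = 290
  disc 5: 230 = 230
  disc 6: 220 = 220
  disc 7: 220 = 220
  disc 8: 190 + 110 = 300
This matches the lower bound, so 8 is optimal.

8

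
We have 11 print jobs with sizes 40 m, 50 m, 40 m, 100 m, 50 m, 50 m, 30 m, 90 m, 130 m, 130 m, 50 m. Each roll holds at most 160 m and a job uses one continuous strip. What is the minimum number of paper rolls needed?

Total = 130 + 130 + 100 + 90 + 50 + 50 + 50 + 50 + 40 + 40 + 30 = 760 m.
Lower bound: ⌈760/160⌉ = 5 paper rolls.
A packing using 6 paper rolls:
  roll 1: 130 + 30 = 160
  roll 2: 130 = 130
  roll 3: 100 + 50 = 150
  roll 4: 90 + 50 = 140
  roll 5: 50 + 50 + 40 = 140
  roll 6: 40 = 40
No arrangement into 5 paper rolls stays within capacity, so 6 is optimal.

6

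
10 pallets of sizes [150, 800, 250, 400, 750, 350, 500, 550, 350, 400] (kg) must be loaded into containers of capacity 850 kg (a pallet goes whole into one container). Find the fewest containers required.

Total = 800 + 750 + 550 + 500 + 400 + 400 + 350 + 350 + 250 + 150 = 4500 kg.
Lower bound: ⌈4500/850⌉ = 6 containers.
A packing using 6 containers:
  container 1: 800 = 800
  container 2: 750 = 750
  container 3: 550 + 250 = 800
  container 4: 500 + 350 = 850
  container 5: 400 + 400 = 800
  container 6: 350 + 150 = 500
This matches the lower bound, so 6 is optimal.

6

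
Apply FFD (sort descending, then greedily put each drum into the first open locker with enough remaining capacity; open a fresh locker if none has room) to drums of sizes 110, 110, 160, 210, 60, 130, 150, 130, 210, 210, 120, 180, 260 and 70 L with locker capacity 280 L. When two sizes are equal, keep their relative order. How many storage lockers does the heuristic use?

9

Sorted descending: 260, 210, 210, 210, 180, 160, 150, 130, 130, 120, 110, 110, 70, 60.
  260 → locker 1 (new)  [load 260/280]
  210 → locker 2 (new)  [load 210/280]
  210 → locker 3 (new)  [load 210/280]
  210 → locker 4 (new)  [load 210/280]
  180 → locker 5 (new)  [load 180/280]
  160 → locker 6 (new)  [load 160/280]
  150 → locker 7 (new)  [load 150/280]
  130 → locker 7  [load 280/280]
  130 → locker 8 (new)  [load 130/280]
  120 → locker 6  [load 280/280]
  110 → locker 8  [load 240/280]
  110 → locker 9 (new)  [load 110/280]
  70 → locker 2  [load 280/280]
  60 → locker 3  [load 270/280]
9 storage lockers opened.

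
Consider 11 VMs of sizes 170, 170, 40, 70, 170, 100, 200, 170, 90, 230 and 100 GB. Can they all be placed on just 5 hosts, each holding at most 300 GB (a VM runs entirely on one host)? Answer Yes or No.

No

Total = 1510 GB; ⌈1510/300⌉ = 6.
At least 6 hosts are required, but only 5 are allowed.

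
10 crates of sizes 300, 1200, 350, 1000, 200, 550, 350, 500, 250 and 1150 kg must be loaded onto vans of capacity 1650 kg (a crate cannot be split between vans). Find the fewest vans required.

Total = 1200 + 1150 + 1000 + 550 + 500 + 350 + 350 + 300 + 250 + 200 = 5850 kg.
Lower bound: ⌈5850/1650⌉ = 4 vans.
A packing using 4 vans:
  van 1: 1200 + 350 = 1550
  van 2: 1150 + 500 = 1650
  van 3: 1000 + 550 = 1550
  van 4: 350 + 300 + 250 + 200 = 1100
This matches the lower bound, so 4 is optimal.

4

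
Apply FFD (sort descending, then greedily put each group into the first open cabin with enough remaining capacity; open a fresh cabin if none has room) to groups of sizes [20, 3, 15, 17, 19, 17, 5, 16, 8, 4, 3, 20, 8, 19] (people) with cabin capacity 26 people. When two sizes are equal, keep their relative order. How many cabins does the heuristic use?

Sorted descending: 20, 20, 19, 19, 17, 17, 16, 15, 8, 8, 5, 4, 3, 3.
  20 → cabin 1 (new)  [load 20/26]
  20 → cabin 2 (new)  [load 20/26]
  19 → cabin 3 (new)  [load 19/26]
  19 → cabin 4 (new)  [load 19/26]
  17 → cabin 5 (new)  [load 17/26]
  17 → cabin 6 (new)  [load 17/26]
  16 → cabin 7 (new)  [load 16/26]
  15 → cabin 8 (new)  [load 15/26]
  8 → cabin 5  [load 25/26]
  8 → cabin 6  [load 25/26]
  5 → cabin 1  [load 25/26]
  4 → cabin 2  [load 24/26]
  3 → cabin 3  [load 22/26]
  3 → cabin 3  [load 25/26]
8 cabins opened.

8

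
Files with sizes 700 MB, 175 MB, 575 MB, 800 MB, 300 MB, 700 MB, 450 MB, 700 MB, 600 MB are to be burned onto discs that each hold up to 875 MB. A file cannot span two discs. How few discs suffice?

Total = 800 + 700 + 700 + 700 + 600 + 575 + 450 + 300 + 175 = 5000 MB.
Lower bound: ⌈5000/875⌉ = 6 discs.
Also, 7 files each exceed 875/2 MB, and no two of those can share a disc, so at least 7 discs are needed.
A packing using 7 discs:
  disc 1: 800 = 800
  disc 2: 700 + 175 = 875
  disc 3: 700 = 700
  disc 4: 700 = 700
  disc 5: 600 = 600
  disc 6: 575 + 300 = 875
  disc 7: 450 = 450
This matches the lower bound, so 7 is optimal.

7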